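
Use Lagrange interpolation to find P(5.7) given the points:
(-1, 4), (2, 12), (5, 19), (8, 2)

Lagrange interpolation formula:
P(x) = Σ yᵢ × Lᵢ(x)
where Lᵢ(x) = Π_{j≠i} (x - xⱼ)/(xᵢ - xⱼ)

L_0(5.7) = (5.7 - 2)/(-1 - 2) × (5.7 - 5)/(-1 - 5) × (5.7 - 8)/(-1 - 8) = 0.036772
L_1(5.7) = (5.7 - (-1))/(2 - (-1)) × (5.7 - 5)/(2 - 5) × (5.7 - 8)/(2 - 8) = -0.199759
L_2(5.7) = (5.7 - (-1))/(5 - (-1)) × (5.7 - 2)/(5 - 2) × (5.7 - 8)/(5 - 8) = 1.055870
L_3(5.7) = (5.7 - (-1))/(8 - (-1)) × (5.7 - 2)/(8 - 2) × (5.7 - 5)/(8 - 5) = 0.107117

P(5.7) = 4×L_0(5.7) + 12×L_1(5.7) + 19×L_2(5.7) + 2×L_3(5.7)
P(5.7) = 18.025747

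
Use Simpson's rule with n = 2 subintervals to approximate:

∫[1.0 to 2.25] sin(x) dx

f(x) = sin(x)
a = 1.0, b = 2.25, n = 2
h = (b - a)/n = 0.625000

Simpson's rule: (h/3)[f(x₀) + 4f(x₁) + 2f(x₂) + ... + f(xₙ)]

x_0 = 1.0000, f(x_0) = 0.841471, coefficient = 1
x_1 = 1.6250, f(x_1) = 0.998531, coefficient = 4
x_2 = 2.2500, f(x_2) = 0.778073, coefficient = 1

I ≈ (0.625000/3) × 5.613670 = 1.169514
Exact value: 1.168476
Error: 0.001039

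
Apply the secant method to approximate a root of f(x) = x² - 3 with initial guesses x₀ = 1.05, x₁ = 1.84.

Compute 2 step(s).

f(x) = x² - 3
x₀ = 1.05, x₁ = 1.84

Secant formula: x_{n+1} = x_n - f(x_n)(x_n - x_{n-1})/(f(x_n) - f(x_{n-1}))

Iteration 1:
  f(1.050000) = -1.897500
  f(1.840000) = 0.385600
  x_2 = 1.840000 - 0.385600×(1.840000 - 1.050000)/(0.385600 - (-1.897500))
       = 1.706574
Iteration 2:
  f(1.840000) = 0.385600
  f(1.706574) = -0.087604
  x_3 = 1.706574 - (-0.087604)×(1.706574 - 1.840000)/(-0.087604 - 0.385600)
       = 1.731275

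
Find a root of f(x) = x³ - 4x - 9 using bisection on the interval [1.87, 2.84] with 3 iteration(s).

f(x) = x³ - 4x - 9
Initial interval: [1.87, 2.84]

Iteration 1:
  c_1 = (1.870000 + 2.840000)/2 = 2.355000
  f(c_1) = f(2.355000) = -5.359111
  f(a) × f(c) ≥ 0, new interval: [2.355000, 2.840000]
Iteration 2:
  c_2 = (2.355000 + 2.840000)/2 = 2.597500
  f(c_2) = f(2.597500) = -1.864651
  f(a) × f(c) ≥ 0, new interval: [2.597500, 2.840000]
Iteration 3:
  c_3 = (2.597500 + 2.840000)/2 = 2.718750
  f(c_3) = f(2.718750) = 0.220917
  f(a) × f(c) < 0, new interval: [2.597500, 2.718750]

After 3 iteration(s), the approximation is c_3 = 2.718750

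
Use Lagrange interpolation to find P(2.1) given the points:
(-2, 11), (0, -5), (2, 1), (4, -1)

Lagrange interpolation formula:
P(x) = Σ yᵢ × Lᵢ(x)
where Lᵢ(x) = Π_{j≠i} (x - xⱼ)/(xᵢ - xⱼ)

L_0(2.1) = (2.1 - 0)/(-2 - 0) × (2.1 - 2)/(-2 - 2) × (2.1 - 4)/(-2 - 4) = 0.008313
L_1(2.1) = (2.1 - (-2))/(0 - (-2)) × (2.1 - 2)/(0 - 2) × (2.1 - 4)/(0 - 4) = -0.048688
L_2(2.1) = (2.1 - (-2))/(2 - (-2)) × (2.1 - 0)/(2 - 0) × (2.1 - 4)/(2 - 4) = 1.022437
L_3(2.1) = (2.1 - (-2))/(4 - (-2)) × (2.1 - 0)/(4 - 0) × (2.1 - 2)/(4 - 2) = 0.017938

P(2.1) = 11×L_0(2.1) + (-5)×L_1(2.1) + 1×L_2(2.1) + (-1)×L_3(2.1)
P(2.1) = 1.339375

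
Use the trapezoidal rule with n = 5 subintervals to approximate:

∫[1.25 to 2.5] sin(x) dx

f(x) = sin(x)
a = 1.25, b = 2.5, n = 5
h = (b - a)/n = 0.250000

Trapezoidal rule: (h/2)[f(x₀) + 2f(x₁) + 2f(x₂) + ... + f(xₙ)]

x_0 = 1.2500, f(x_0) = 0.948985, coefficient = 1
x_1 = 1.5000, f(x_1) = 0.997495, coefficient = 2
x_2 = 1.7500, f(x_2) = 0.983986, coefficient = 2
x_3 = 2.0000, f(x_3) = 0.909297, coefficient = 2
x_4 = 2.2500, f(x_4) = 0.778073, coefficient = 2
x_5 = 2.5000, f(x_5) = 0.598472, coefficient = 1

I ≈ (0.250000/2) × 8.885160 = 1.110645
Exact value: 1.116466
Error: 0.005821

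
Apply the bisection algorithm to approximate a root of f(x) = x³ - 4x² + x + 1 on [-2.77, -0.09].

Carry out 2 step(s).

f(x) = x³ - 4x² + x + 1
Initial interval: [-2.77, -0.09]

Iteration 1:
  c_1 = (-2.770000 + (-0.090000))/2 = -1.430000
  f(c_1) = f(-1.430000) = -11.533807
  f(a) × f(c) ≥ 0, new interval: [-1.430000, -0.090000]
Iteration 2:
  c_2 = (-1.430000 + (-0.090000))/2 = -0.760000
  f(c_2) = f(-0.760000) = -2.509376
  f(a) × f(c) ≥ 0, new interval: [-0.760000, -0.090000]

After 2 iteration(s), the approximation is c_2 = -0.760000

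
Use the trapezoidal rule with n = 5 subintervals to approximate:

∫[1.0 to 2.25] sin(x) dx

f(x) = sin(x)
a = 1.0, b = 2.25, n = 5
h = (b - a)/n = 0.250000

Trapezoidal rule: (h/2)[f(x₀) + 2f(x₁) + 2f(x₂) + ... + f(xₙ)]

x_0 = 1.0000, f(x_0) = 0.841471, coefficient = 1
x_1 = 1.2500, f(x_1) = 0.948985, coefficient = 2
x_2 = 1.5000, f(x_2) = 0.997495, coefficient = 2
x_3 = 1.7500, f(x_3) = 0.983986, coefficient = 2
x_4 = 2.0000, f(x_4) = 0.909297, coefficient = 2
x_5 = 2.2500, f(x_5) = 0.778073, coefficient = 1

I ≈ (0.250000/2) × 9.299070 = 1.162384
Exact value: 1.168476
Error: 0.006092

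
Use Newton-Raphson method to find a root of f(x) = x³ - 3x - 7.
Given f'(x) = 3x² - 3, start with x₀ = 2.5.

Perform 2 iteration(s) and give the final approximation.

f(x) = x³ - 3x - 7
f'(x) = 3x² - 3
x₀ = 2.5

Newton-Raphson formula: x_{n+1} = x_n - f(x_n)/f'(x_n)

Iteration 1:
  f(2.500000) = 1.125000
  f'(2.500000) = 15.750000
  x_1 = 2.500000 - 1.125000/15.750000 = 2.428571
Iteration 2:
  f(2.428571) = 0.037901
  f'(2.428571) = 14.693878
  x_2 = 2.428571 - 0.037901/14.693878 = 2.425992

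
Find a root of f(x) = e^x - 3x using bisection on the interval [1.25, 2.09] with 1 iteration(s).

f(x) = e^x - 3x
Initial interval: [1.25, 2.09]

Iteration 1:
  c_1 = (1.250000 + 2.090000)/2 = 1.670000
  f(c_1) = f(1.670000) = 0.302168
  f(a) × f(c) < 0, new interval: [1.250000, 1.670000]

After 1 iteration(s), the approximation is c_1 = 1.670000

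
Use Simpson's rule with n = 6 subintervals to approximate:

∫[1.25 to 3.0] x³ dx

f(x) = x³
a = 1.25, b = 3.0, n = 6
h = (b - a)/n = 0.291667

Simpson's rule: (h/3)[f(x₀) + 4f(x₁) + 2f(x₂) + ... + f(xₙ)]

x_0 = 1.2500, f(x_0) = 1.953125, coefficient = 1
x_1 = 1.5417, f(x_1) = 3.664135, coefficient = 4
x_2 = 1.8333, f(x_2) = 6.162037, coefficient = 2
x_3 = 2.1250, f(x_3) = 9.595703, coefficient = 4
x_4 = 2.4167, f(x_4) = 14.114005, coefficient = 2
x_5 = 2.7083, f(x_5) = 19.865813, coefficient = 4
x_6 = 3.0000, f(x_6) = 27.000000, coefficient = 1

I ≈ (0.291667/3) × 202.007812 = 19.639648
Exact value: 19.639648
Error: 0.000000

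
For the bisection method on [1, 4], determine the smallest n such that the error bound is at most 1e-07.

We need (b-a)/2^n ≤ 1e-07
(4 - 1)/2^n ≤ 1e-07
3/2^n ≤ 1e-07
2^n ≥ 30000000
n ≥ log₂(30000000) = 24.84
n ≥ 25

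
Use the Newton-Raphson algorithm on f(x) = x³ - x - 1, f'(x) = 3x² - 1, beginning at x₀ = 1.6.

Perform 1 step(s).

f(x) = x³ - x - 1
f'(x) = 3x² - 1
x₀ = 1.6

Newton-Raphson formula: x_{n+1} = x_n - f(x_n)/f'(x_n)

Iteration 1:
  f(1.600000) = 1.496000
  f'(1.600000) = 6.680000
  x_1 = 1.600000 - 1.496000/6.680000 = 1.376048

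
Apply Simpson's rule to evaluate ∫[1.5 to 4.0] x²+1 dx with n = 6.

f(x) = x²+1
a = 1.5, b = 4.0, n = 6
h = (b - a)/n = 0.416667

Simpson's rule: (h/3)[f(x₀) + 4f(x₁) + 2f(x₂) + ... + f(xₙ)]

x_0 = 1.5000, f(x_0) = 3.250000, coefficient = 1
x_1 = 1.9167, f(x_1) = 4.673611, coefficient = 4
x_2 = 2.3333, f(x_2) = 6.444444, coefficient = 2
x_3 = 2.7500, f(x_3) = 8.562500, coefficient = 4
x_4 = 3.1667, f(x_4) = 11.027778, coefficient = 2
x_5 = 3.5833, f(x_5) = 13.840278, coefficient = 4
x_6 = 4.0000, f(x_6) = 17.000000, coefficient = 1

I ≈ (0.416667/3) × 163.500000 = 22.708333
Exact value: 22.708333
Error: 0.000000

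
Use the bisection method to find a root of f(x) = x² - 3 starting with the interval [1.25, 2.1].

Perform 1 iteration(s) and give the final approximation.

f(x) = x² - 3
Initial interval: [1.25, 2.1]

Iteration 1:
  c_1 = (1.250000 + 2.100000)/2 = 1.675000
  f(c_1) = f(1.675000) = -0.194375
  f(a) × f(c) ≥ 0, new interval: [1.675000, 2.100000]

After 1 iteration(s), the approximation is c_1 = 1.675000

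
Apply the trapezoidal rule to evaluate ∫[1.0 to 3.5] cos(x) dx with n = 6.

f(x) = cos(x)
a = 1.0, b = 3.5, n = 6
h = (b - a)/n = 0.416667

Trapezoidal rule: (h/2)[f(x₀) + 2f(x₁) + 2f(x₂) + ... + f(xₙ)]

x_0 = 1.0000, f(x_0) = 0.540302, coefficient = 1
x_1 = 1.4167, f(x_1) = 0.153520, coefficient = 2
x_2 = 1.8333, f(x_2) = -0.259531, coefficient = 2
x_3 = 2.2500, f(x_3) = -0.628174, coefficient = 2
x_4 = 2.6667, f(x_4) = -0.889327, coefficient = 2
x_5 = 3.0833, f(x_5) = -0.998303, coefficient = 2
x_6 = 3.5000, f(x_6) = -0.936457, coefficient = 1

I ≈ (0.416667/2) × -5.639784 = -1.174955
Exact value: -1.192254
Error: 0.017299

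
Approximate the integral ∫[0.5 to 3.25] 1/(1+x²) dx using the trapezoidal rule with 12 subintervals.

f(x) = 1/(1+x²)
a = 0.5, b = 3.25, n = 12
h = (b - a)/n = 0.229167

Trapezoidal rule: (h/2)[f(x₀) + 2f(x₁) + 2f(x₂) + ... + f(xₙ)]

x_0 = 0.5000, f(x_0) = 0.800000, coefficient = 1
x_1 = 0.7292, f(x_1) = 0.652876, coefficient = 2
x_2 = 0.9583, f(x_2) = 0.521267, coefficient = 2
x_3 = 1.1875, f(x_3) = 0.414911, coefficient = 2
x_4 = 1.4167, f(x_4) = 0.332564, coefficient = 2
x_5 = 1.6458, f(x_5) = 0.269631, coefficient = 2
x_6 = 1.8750, f(x_6) = 0.221453, coefficient = 2
x_7 = 2.1042, f(x_7) = 0.184246, coefficient = 2
x_8 = 2.3333, f(x_8) = 0.155172, coefficient = 2
x_9 = 2.5625, f(x_9) = 0.132163, coefficient = 2
x_10 = 2.7917, f(x_10) = 0.113722, coefficient = 2
x_11 = 3.0208, f(x_11) = 0.098761, coefficient = 2
x_12 = 3.2500, f(x_12) = 0.086486, coefficient = 1

I ≈ (0.229167/2) × 7.080020 = 0.811252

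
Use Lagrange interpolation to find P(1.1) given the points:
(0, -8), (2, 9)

Lagrange interpolation formula:
P(x) = Σ yᵢ × Lᵢ(x)
where Lᵢ(x) = Π_{j≠i} (x - xⱼ)/(xᵢ - xⱼ)

L_0(1.1) = (1.1 - 2)/(0 - 2) = 0.450000
L_1(1.1) = (1.1 - 0)/(2 - 0) = 0.550000

P(1.1) = (-8)×L_0(1.1) + 9×L_1(1.1)
P(1.1) = 1.350000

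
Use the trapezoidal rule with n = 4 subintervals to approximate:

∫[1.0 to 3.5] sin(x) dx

f(x) = sin(x)
a = 1.0, b = 3.5, n = 4
h = (b - a)/n = 0.625000

Trapezoidal rule: (h/2)[f(x₀) + 2f(x₁) + 2f(x₂) + ... + f(xₙ)]

x_0 = 1.0000, f(x_0) = 0.841471, coefficient = 1
x_1 = 1.6250, f(x_1) = 0.998531, coefficient = 2
x_2 = 2.2500, f(x_2) = 0.778073, coefficient = 2
x_3 = 2.8750, f(x_3) = 0.263446, coefficient = 2
x_4 = 3.5000, f(x_4) = -0.350783, coefficient = 1

I ≈ (0.625000/2) × 4.570789 = 1.428372
Exact value: 1.476759
Error: 0.048387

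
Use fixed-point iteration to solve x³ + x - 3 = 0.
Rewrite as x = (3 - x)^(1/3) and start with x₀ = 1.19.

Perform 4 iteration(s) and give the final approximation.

Equation: x³ + x - 3 = 0
Fixed-point form: x = (3 - x)^(1/3)
x₀ = 1.19

x_1 = g(1.190000) = 1.218689
x_2 = g(1.218689) = 1.212216
x_3 = g(1.212216) = 1.213682
x_4 = g(1.213682) = 1.213350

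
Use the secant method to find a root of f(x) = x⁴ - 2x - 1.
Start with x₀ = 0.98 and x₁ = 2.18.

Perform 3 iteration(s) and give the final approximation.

f(x) = x⁴ - 2x - 1
x₀ = 0.98, x₁ = 2.18

Secant formula: x_{n+1} = x_n - f(x_n)(x_n - x_{n-1})/(f(x_n) - f(x_{n-1}))

Iteration 1:
  f(0.980000) = -2.037632
  f(2.180000) = 17.225306
  x_2 = 2.180000 - 17.225306×(2.180000 - 0.980000)/(17.225306 - (-2.037632))
       = 1.106936
Iteration 2:
  f(2.180000) = 17.225306
  f(1.106936) = -1.712494
  x_3 = 1.106936 - (-1.712494)×(1.106936 - 2.180000)/(-1.712494 - 17.225306)
       = 1.203970
Iteration 3:
  f(1.106936) = -1.712494
  f(1.203970) = -1.306762
  x_4 = 1.203970 - (-1.306762)×(1.203970 - 1.106936)/(-1.306762 - (-1.712494))
       = 1.516493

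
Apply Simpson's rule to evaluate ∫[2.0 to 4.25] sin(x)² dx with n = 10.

f(x) = sin(x)²
a = 2.0, b = 4.25, n = 10
h = (b - a)/n = 0.225000

Simpson's rule: (h/3)[f(x₀) + 4f(x₁) + 2f(x₂) + ... + f(xₙ)]

x_0 = 2.0000, f(x_0) = 0.826822, coefficient = 1
x_1 = 2.2250, f(x_1) = 0.629694, coefficient = 4
x_2 = 2.4500, f(x_2) = 0.406744, coefficient = 2
x_3 = 2.6750, f(x_3) = 0.202361, coefficient = 4
x_4 = 2.9000, f(x_4) = 0.057240, coefficient = 2
x_5 = 3.1250, f(x_5) = 0.000275, coefficient = 4
x_6 = 3.3500, f(x_6) = 0.042808, coefficient = 2
x_7 = 3.5750, f(x_7) = 0.176371, coefficient = 4
x_8 = 3.8000, f(x_8) = 0.374370, coefficient = 2
x_9 = 4.0250, f(x_9) = 0.597383, coefficient = 4
x_10 = 4.2500, f(x_10) = 0.801006, coefficient = 1

I ≈ (0.225000/3) × 9.814491 = 0.736087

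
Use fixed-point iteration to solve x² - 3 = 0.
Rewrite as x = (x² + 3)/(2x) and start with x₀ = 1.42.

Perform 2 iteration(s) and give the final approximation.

Equation: x² - 3 = 0
Fixed-point form: x = (x² + 3)/(2x)
x₀ = 1.42

x_1 = g(1.420000) = 1.766338
x_2 = g(1.766338) = 1.732384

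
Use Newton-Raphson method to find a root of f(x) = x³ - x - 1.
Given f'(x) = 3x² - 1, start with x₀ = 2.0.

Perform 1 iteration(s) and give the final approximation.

f(x) = x³ - x - 1
f'(x) = 3x² - 1
x₀ = 2.0

Newton-Raphson formula: x_{n+1} = x_n - f(x_n)/f'(x_n)

Iteration 1:
  f(2.000000) = 5.000000
  f'(2.000000) = 11.000000
  x_1 = 2.000000 - 5.000000/11.000000 = 1.545455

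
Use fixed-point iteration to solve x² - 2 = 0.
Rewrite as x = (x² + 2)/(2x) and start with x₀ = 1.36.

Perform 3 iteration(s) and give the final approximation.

Equation: x² - 2 = 0
Fixed-point form: x = (x² + 2)/(2x)
x₀ = 1.36

x_1 = g(1.360000) = 1.415294
x_2 = g(1.415294) = 1.414214
x_3 = g(1.414214) = 1.414214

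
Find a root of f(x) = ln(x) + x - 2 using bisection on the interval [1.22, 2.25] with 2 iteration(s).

f(x) = ln(x) + x - 2
Initial interval: [1.22, 2.25]

Iteration 1:
  c_1 = (1.220000 + 2.250000)/2 = 1.735000
  f(c_1) = f(1.735000) = 0.286007
  f(a) × f(c) < 0, new interval: [1.220000, 1.735000]
Iteration 2:
  c_2 = (1.220000 + 1.735000)/2 = 1.477500
  f(c_2) = f(1.477500) = -0.132149
  f(a) × f(c) ≥ 0, new interval: [1.477500, 1.735000]

After 2 iteration(s), the approximation is c_2 = 1.477500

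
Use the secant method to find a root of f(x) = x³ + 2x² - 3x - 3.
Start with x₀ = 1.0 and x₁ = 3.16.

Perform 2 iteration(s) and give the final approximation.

f(x) = x³ + 2x² - 3x - 3
x₀ = 1.0, x₁ = 3.16

Secant formula: x_{n+1} = x_n - f(x_n)(x_n - x_{n-1})/(f(x_n) - f(x_{n-1}))

Iteration 1:
  f(1.000000) = -3.000000
  f(3.160000) = 39.045696
  x_2 = 3.160000 - 39.045696×(3.160000 - 1.000000)/(39.045696 - (-3.000000))
       = 1.154118
Iteration 2:
  f(3.160000) = 39.045696
  f(1.154118) = -2.261105
  x_3 = 1.154118 - (-2.261105)×(1.154118 - 3.160000)/(-2.261105 - 39.045696)
       = 1.263919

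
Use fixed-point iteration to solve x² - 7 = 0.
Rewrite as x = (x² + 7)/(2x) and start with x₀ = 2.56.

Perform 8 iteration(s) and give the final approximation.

Equation: x² - 7 = 0
Fixed-point form: x = (x² + 7)/(2x)
x₀ = 2.56

x_1 = g(2.560000) = 2.647187
x_2 = g(2.647187) = 2.645752
x_3 = g(2.645752) = 2.645751
x_4 = g(2.645751) = 2.645751
x_5 = g(2.645751) = 2.645751
x_6 = g(2.645751) = 2.645751
x_7 = g(2.645751) = 2.645751
x_8 = g(2.645751) = 2.645751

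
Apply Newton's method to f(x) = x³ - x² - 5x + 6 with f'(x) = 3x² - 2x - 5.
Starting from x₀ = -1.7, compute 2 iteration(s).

f(x) = x³ - x² - 5x + 6
f'(x) = 3x² - 2x - 5
x₀ = -1.7

Newton-Raphson formula: x_{n+1} = x_n - f(x_n)/f'(x_n)

Iteration 1:
  f(-1.700000) = 6.697000
  f'(-1.700000) = 7.070000
  x_1 = -1.700000 - 6.697000/7.070000 = -2.647242
Iteration 2:
  f(-2.647242) = -6.323259
  f'(-2.647242) = 21.318152
  x_2 = -2.647242 - (-6.323259)/21.318152 = -2.350628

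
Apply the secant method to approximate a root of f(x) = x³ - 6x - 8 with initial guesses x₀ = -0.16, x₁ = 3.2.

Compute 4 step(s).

f(x) = x³ - 6x - 8
x₀ = -0.16, x₁ = 3.2

Secant formula: x_{n+1} = x_n - f(x_n)(x_n - x_{n-1})/(f(x_n) - f(x_{n-1}))

Iteration 1:
  f(-0.160000) = -7.044096
  f(3.200000) = 5.568000
  x_2 = 3.200000 - 5.568000×(3.200000 - (-0.160000))/(5.568000 - (-7.044096))
       = 1.716624
Iteration 2:
  f(3.200000) = 5.568000
  f(1.716624) = -13.241200
  x_3 = 1.716624 - (-13.241200)×(1.716624 - 3.200000)/(-13.241200 - 5.568000)
       = 2.760883
Iteration 3:
  f(1.716624) = -13.241200
  f(2.760883) = -3.520535
  x_4 = 2.760883 - (-3.520535)×(2.760883 - 1.716624)/(-3.520535 - (-13.241200))
       = 3.139083
Iteration 4:
  f(2.760883) = -3.520535
  f(3.139083) = 4.097520
  x_5 = 3.139083 - 4.097520×(3.139083 - 2.760883)/(4.097520 - (-3.520535))
       = 2.935661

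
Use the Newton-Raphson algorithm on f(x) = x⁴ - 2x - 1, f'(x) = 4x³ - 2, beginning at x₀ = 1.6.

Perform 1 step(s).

f(x) = x⁴ - 2x - 1
f'(x) = 4x³ - 2
x₀ = 1.6

Newton-Raphson formula: x_{n+1} = x_n - f(x_n)/f'(x_n)

Iteration 1:
  f(1.600000) = 2.353600
  f'(1.600000) = 14.384000
  x_1 = 1.600000 - 2.353600/14.384000 = 1.436374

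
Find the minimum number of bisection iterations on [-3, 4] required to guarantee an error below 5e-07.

We need (b-a)/2^n ≤ 5e-07
(4 - (-3))/2^n ≤ 5e-07
7/2^n ≤ 5e-07
2^n ≥ 14000000
n ≥ log₂(14000000) = 23.74
n ≥ 24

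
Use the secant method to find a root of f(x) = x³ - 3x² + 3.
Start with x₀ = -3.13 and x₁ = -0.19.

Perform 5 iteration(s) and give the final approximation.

f(x) = x³ - 3x² + 3
x₀ = -3.13, x₁ = -0.19

Secant formula: x_{n+1} = x_n - f(x_n)(x_n - x_{n-1})/(f(x_n) - f(x_{n-1}))

Iteration 1:
  f(-3.130000) = -57.054997
  f(-0.190000) = 2.884841
  x_2 = -0.190000 - 2.884841×(-0.190000 - (-3.130000))/(2.884841 - (-57.054997))
       = -0.331499
Iteration 2:
  f(-0.190000) = 2.884841
  f(-0.331499) = 2.633896
  x_3 = -0.331499 - 2.633896×(-0.331499 - (-0.190000))/(2.633896 - 2.884841)
       = -1.816661
Iteration 3:
  f(-0.331499) = 2.633896
  f(-1.816661) = -12.896225
  x_4 = -1.816661 - (-12.896225)×(-1.816661 - (-0.331499))/(-12.896225 - 2.633896)
       = -0.583381
Iteration 4:
  f(-1.816661) = -12.896225
  f(-0.583381) = 1.780454
  x_5 = -0.583381 - 1.780454×(-0.583381 - (-1.816661))/(1.780454 - (-12.896225))
       = -0.732993
Iteration 5:
  f(-0.583381) = 1.780454
  f(-0.732993) = 0.994344
  x_6 = -0.732993 - 0.994344×(-0.732993 - (-0.583381))/(0.994344 - 1.780454)
       = -0.922235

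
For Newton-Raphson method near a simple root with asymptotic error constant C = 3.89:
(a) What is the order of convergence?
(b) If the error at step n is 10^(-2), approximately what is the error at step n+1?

(a) Newton-Raphson has quadratic (order 2) convergence near simple roots.
    This means |e_{n+1}| ≈ C|e_n|².

(b) With |e_n| = 10^(-2) and C = 3.89:
    |e_{n+1}| ≈ 3.89 × (10^(-2))² = 3.89 × 10^(-4)

(a) 2 (quadratic); (b) |e_{n+1}| ≈ 3.890e-04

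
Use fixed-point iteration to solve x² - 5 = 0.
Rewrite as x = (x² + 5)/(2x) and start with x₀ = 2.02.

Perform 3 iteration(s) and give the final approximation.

Equation: x² - 5 = 0
Fixed-point form: x = (x² + 5)/(2x)
x₀ = 2.02

x_1 = g(2.020000) = 2.247624
x_2 = g(2.247624) = 2.236098
x_3 = g(2.236098) = 2.236068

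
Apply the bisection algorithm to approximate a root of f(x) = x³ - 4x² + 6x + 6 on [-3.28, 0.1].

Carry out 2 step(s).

f(x) = x³ - 4x² + 6x + 6
Initial interval: [-3.28, 0.1]

Iteration 1:
  c_1 = (-3.280000 + 0.100000)/2 = -1.590000
  f(c_1) = f(-1.590000) = -17.672079
  f(a) × f(c) ≥ 0, new interval: [-1.590000, 0.100000]
Iteration 2:
  c_2 = (-1.590000 + 0.100000)/2 = -0.745000
  f(c_2) = f(-0.745000) = -1.103594
  f(a) × f(c) ≥ 0, new interval: [-0.745000, 0.100000]

After 2 iteration(s), the approximation is c_2 = -0.745000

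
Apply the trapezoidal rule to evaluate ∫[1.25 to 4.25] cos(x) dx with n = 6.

f(x) = cos(x)
a = 1.25, b = 4.25, n = 6
h = (b - a)/n = 0.500000

Trapezoidal rule: (h/2)[f(x₀) + 2f(x₁) + 2f(x₂) + ... + f(xₙ)]

x_0 = 1.2500, f(x_0) = 0.315322, coefficient = 1
x_1 = 1.7500, f(x_1) = -0.178246, coefficient = 2
x_2 = 2.2500, f(x_2) = -0.628174, coefficient = 2
x_3 = 2.7500, f(x_3) = -0.924302, coefficient = 2
x_4 = 3.2500, f(x_4) = -0.994130, coefficient = 2
x_5 = 3.7500, f(x_5) = -0.820559, coefficient = 2
x_6 = 4.2500, f(x_6) = -0.446087, coefficient = 1

I ≈ (0.500000/2) × -7.221587 = -1.805397
Exact value: -1.843974
Error: 0.038577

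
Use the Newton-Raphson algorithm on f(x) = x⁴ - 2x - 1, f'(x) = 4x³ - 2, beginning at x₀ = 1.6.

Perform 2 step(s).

f(x) = x⁴ - 2x - 1
f'(x) = 4x³ - 2
x₀ = 1.6

Newton-Raphson formula: x_{n+1} = x_n - f(x_n)/f'(x_n)

Iteration 1:
  f(1.600000) = 2.353600
  f'(1.600000) = 14.384000
  x_1 = 1.600000 - 2.353600/14.384000 = 1.436374
Iteration 2:
  f(1.436374) = 0.383921
  f'(1.436374) = 9.853930
  x_2 = 1.436374 - 0.383921/9.853930 = 1.397413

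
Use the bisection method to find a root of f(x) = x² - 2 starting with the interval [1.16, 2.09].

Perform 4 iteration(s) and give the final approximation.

f(x) = x² - 2
Initial interval: [1.16, 2.09]

Iteration 1:
  c_1 = (1.160000 + 2.090000)/2 = 1.625000
  f(c_1) = f(1.625000) = 0.640625
  f(a) × f(c) < 0, new interval: [1.160000, 1.625000]
Iteration 2:
  c_2 = (1.160000 + 1.625000)/2 = 1.392500
  f(c_2) = f(1.392500) = -0.060944
  f(a) × f(c) ≥ 0, new interval: [1.392500, 1.625000]
Iteration 3:
  c_3 = (1.392500 + 1.625000)/2 = 1.508750
  f(c_3) = f(1.508750) = 0.276327
  f(a) × f(c) < 0, new interval: [1.392500, 1.508750]
Iteration 4:
  c_4 = (1.392500 + 1.508750)/2 = 1.450625
  f(c_4) = f(1.450625) = 0.104313
  f(a) × f(c) < 0, new interval: [1.392500, 1.450625]

After 4 iteration(s), the approximation is c_4 = 1.450625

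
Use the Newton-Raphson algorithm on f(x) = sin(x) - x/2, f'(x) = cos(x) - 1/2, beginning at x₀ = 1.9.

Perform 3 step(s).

f(x) = sin(x) - x/2
f'(x) = cos(x) - 1/2
x₀ = 1.9

Newton-Raphson formula: x_{n+1} = x_n - f(x_n)/f'(x_n)

Iteration 1:
  f(1.900000) = -0.003700
  f'(1.900000) = -0.823290
  x_1 = 1.900000 - (-0.003700)/(-0.823290) = 1.895506
Iteration 2:
  f(1.895506) = -0.000010
  f'(1.895506) = -0.819034
  x_2 = 1.895506 - (-0.000010)/(-0.819034) = 1.895494
Iteration 3:
  f(1.895494) = 0.000000
  f'(1.895494) = -0.819023
  x_3 = 1.895494 - 0.000000/(-0.819023) = 1.895494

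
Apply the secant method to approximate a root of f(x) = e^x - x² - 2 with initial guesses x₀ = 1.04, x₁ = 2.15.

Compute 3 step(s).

f(x) = e^x - x² - 2
x₀ = 1.04, x₁ = 2.15

Secant formula: x_{n+1} = x_n - f(x_n)(x_n - x_{n-1})/(f(x_n) - f(x_{n-1}))

Iteration 1:
  f(1.040000) = -0.252383
  f(2.150000) = 1.962358
  x_2 = 2.150000 - 1.962358×(2.150000 - 1.040000)/(1.962358 - (-0.252383))
       = 1.166491
Iteration 2:
  f(2.150000) = 1.962358
  f(1.166491) = -0.149995
  x_3 = 1.166491 - (-0.149995)×(1.166491 - 2.150000)/(-0.149995 - 1.962358)
       = 1.236328
Iteration 3:
  f(1.166491) = -0.149995
  f(1.236328) = -0.085559
  x_4 = 1.236328 - (-0.085559)×(1.236328 - 1.166491)/(-0.085559 - (-0.149995))
       = 1.329059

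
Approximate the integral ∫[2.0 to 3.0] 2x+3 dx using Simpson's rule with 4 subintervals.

f(x) = 2x+3
a = 2.0, b = 3.0, n = 4
h = (b - a)/n = 0.250000

Simpson's rule: (h/3)[f(x₀) + 4f(x₁) + 2f(x₂) + ... + f(xₙ)]

x_0 = 2.0000, f(x_0) = 7.000000, coefficient = 1
x_1 = 2.2500, f(x_1) = 7.500000, coefficient = 4
x_2 = 2.5000, f(x_2) = 8.000000, coefficient = 2
x_3 = 2.7500, f(x_3) = 8.500000, coefficient = 4
x_4 = 3.0000, f(x_4) = 9.000000, coefficient = 1

I ≈ (0.250000/3) × 96.000000 = 8.000000
Exact value: 8.000000
Error: 0.000000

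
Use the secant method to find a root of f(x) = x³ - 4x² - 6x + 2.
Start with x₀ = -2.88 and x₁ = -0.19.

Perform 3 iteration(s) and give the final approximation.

f(x) = x³ - 4x² - 6x + 2
x₀ = -2.88, x₁ = -0.19

Secant formula: x_{n+1} = x_n - f(x_n)(x_n - x_{n-1})/(f(x_n) - f(x_{n-1}))

Iteration 1:
  f(-2.880000) = -37.785472
  f(-0.190000) = 2.988741
  x_2 = -0.190000 - 2.988741×(-0.190000 - (-2.880000))/(2.988741 - (-37.785472))
       = -0.387176
Iteration 2:
  f(-0.190000) = 2.988741
  f(-0.387176) = 3.665396
  x_3 = -0.387176 - 3.665396×(-0.387176 - (-0.190000))/(3.665396 - 2.988741)
       = 0.680915
Iteration 3:
  f(-0.387176) = 3.665396
  f(0.680915) = -3.624368
  x_4 = 0.680915 - (-3.624368)×(0.680915 - (-0.387176))/(-3.624368 - 3.665396)
       = 0.149875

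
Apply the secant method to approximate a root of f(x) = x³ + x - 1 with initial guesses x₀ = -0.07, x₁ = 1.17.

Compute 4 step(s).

f(x) = x³ + x - 1
x₀ = -0.07, x₁ = 1.17

Secant formula: x_{n+1} = x_n - f(x_n)(x_n - x_{n-1})/(f(x_n) - f(x_{n-1}))

Iteration 1:
  f(-0.070000) = -1.070343
  f(1.170000) = 1.771613
  x_2 = 1.170000 - 1.771613×(1.170000 - (-0.070000))/(1.771613 - (-1.070343))
       = 0.397011
Iteration 2:
  f(1.170000) = 1.771613
  f(0.397011) = -0.540413
  x_3 = 0.397011 - (-0.540413)×(0.397011 - 1.170000)/(-0.540413 - 1.771613)
       = 0.577690
Iteration 3:
  f(0.397011) = -0.540413
  f(0.577690) = -0.229521
  x_4 = 0.577690 - (-0.229521)×(0.577690 - 0.397011)/(-0.229521 - (-0.540413))
       = 0.711078
Iteration 4:
  f(0.577690) = -0.229521
  f(0.711078) = 0.070622
  x_5 = 0.711078 - 0.070622×(0.711078 - 0.577690)/(0.070622 - (-0.229521))
       = 0.679692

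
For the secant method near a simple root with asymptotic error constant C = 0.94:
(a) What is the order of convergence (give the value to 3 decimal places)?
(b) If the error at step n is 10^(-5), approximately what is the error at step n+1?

(a) Secant method has superlinear convergence with order φ = (1+√5)/2 ≈ 1.618.
    This means |e_{n+1}| ≈ C|e_n|^1.618.

(b) With |e_n| = 10^(-5) and C = 0.94:
    |e_{n+1}| ≈ 0.94 × (10^(-5))^1.618 = 0.94 × 10^(-8.09)

(a) ≈ 1.618 (golden ratio); (b) |e_{n+1}| ≈ 7.638e-09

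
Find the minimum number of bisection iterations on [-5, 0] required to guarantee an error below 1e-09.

We need (b-a)/2^n ≤ 1e-09
(0 - (-5))/2^n ≤ 1e-09
5/2^n ≤ 1e-09
2^n ≥ 5000000000
n ≥ log₂(5000000000) = 32.22
n ≥ 33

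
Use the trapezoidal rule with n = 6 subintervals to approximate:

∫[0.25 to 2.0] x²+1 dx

f(x) = x²+1
a = 0.25, b = 2.0, n = 6
h = (b - a)/n = 0.291667

Trapezoidal rule: (h/2)[f(x₀) + 2f(x₁) + 2f(x₂) + ... + f(xₙ)]

x_0 = 0.2500, f(x_0) = 1.062500, coefficient = 1
x_1 = 0.5417, f(x_1) = 1.293403, coefficient = 2
x_2 = 0.8333, f(x_2) = 1.694444, coefficient = 2
x_3 = 1.1250, f(x_3) = 2.265625, coefficient = 2
x_4 = 1.4167, f(x_4) = 3.006944, coefficient = 2
x_5 = 1.7083, f(x_5) = 3.918403, coefficient = 2
x_6 = 2.0000, f(x_6) = 5.000000, coefficient = 1

I ≈ (0.291667/2) × 30.420139 = 4.436270
Exact value: 4.411458
Error: 0.024812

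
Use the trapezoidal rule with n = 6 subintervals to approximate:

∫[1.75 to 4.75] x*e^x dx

f(x) = x*e^x
a = 1.75, b = 4.75, n = 6
h = (b - a)/n = 0.500000

Trapezoidal rule: (h/2)[f(x₀) + 2f(x₁) + 2f(x₂) + ... + f(xₙ)]

x_0 = 1.7500, f(x_0) = 10.070555, coefficient = 1
x_1 = 2.2500, f(x_1) = 21.347406, coefficient = 2
x_2 = 2.7500, f(x_2) = 43.017238, coefficient = 2
x_3 = 3.2500, f(x_3) = 83.818605, coefficient = 2
x_4 = 3.7500, f(x_4) = 159.454058, coefficient = 2
x_5 = 4.2500, f(x_5) = 297.948002, coefficient = 2
x_6 = 4.7500, f(x_6) = 549.025352, coefficient = 1

I ≈ (0.500000/2) × 1770.266522 = 442.566631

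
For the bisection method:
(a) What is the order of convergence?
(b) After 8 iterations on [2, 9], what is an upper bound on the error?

(a) Bisection has linear (order 1) convergence; the error is halved each step.

(b) Error bound = (b-a)/2^n = (9 - 2)/2^{8}
    = 7/2^{8}

(a) 1 (linear); (b) error ≤ 2.73e-02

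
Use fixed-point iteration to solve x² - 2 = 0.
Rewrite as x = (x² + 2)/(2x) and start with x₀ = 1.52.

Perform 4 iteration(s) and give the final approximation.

Equation: x² - 2 = 0
Fixed-point form: x = (x² + 2)/(2x)
x₀ = 1.52

x_1 = g(1.520000) = 1.417895
x_2 = g(1.417895) = 1.414218
x_3 = g(1.414218) = 1.414214
x_4 = g(1.414214) = 1.414214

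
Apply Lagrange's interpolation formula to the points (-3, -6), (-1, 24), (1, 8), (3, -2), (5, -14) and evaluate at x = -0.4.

Lagrange interpolation formula:
P(x) = Σ yᵢ × Lᵢ(x)
where Lᵢ(x) = Π_{j≠i} (x - xⱼ)/(xᵢ - xⱼ)

L_0(-0.4) = (-0.4 - (-1))/(-3 - (-1)) × (-0.4 - 1)/(-3 - 1) × (-0.4 - 3)/(-3 - 3) × (-0.4 - 5)/(-3 - 5) = -0.040163
L_1(-0.4) = (-0.4 - (-3))/(-1 - (-3)) × (-0.4 - 1)/(-1 - 1) × (-0.4 - 3)/(-1 - 3) × (-0.4 - 5)/(-1 - 5) = 0.696150
L_2(-0.4) = (-0.4 - (-3))/(1 - (-3)) × (-0.4 - (-1))/(1 - (-1)) × (-0.4 - 3)/(1 - 3) × (-0.4 - 5)/(1 - 5) = 0.447525
L_3(-0.4) = (-0.4 - (-3))/(3 - (-3)) × (-0.4 - (-1))/(3 - (-1)) × (-0.4 - 1)/(3 - 1) × (-0.4 - 5)/(3 - 5) = -0.122850
L_4(-0.4) = (-0.4 - (-3))/(5 - (-3)) × (-0.4 - (-1))/(5 - (-1)) × (-0.4 - 1)/(5 - 1) × (-0.4 - 3)/(5 - 3) = 0.019338

P(-0.4) = (-6)×L_0(-0.4) + 24×L_1(-0.4) + 8×L_2(-0.4) + (-2)×L_3(-0.4) + (-14)×L_4(-0.4)
P(-0.4) = 20.503750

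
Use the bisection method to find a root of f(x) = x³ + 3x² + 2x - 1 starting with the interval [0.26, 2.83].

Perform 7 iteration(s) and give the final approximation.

f(x) = x³ + 3x² + 2x - 1
Initial interval: [0.26, 2.83]

Iteration 1:
  c_1 = (0.260000 + 2.830000)/2 = 1.545000
  f(c_1) = f(1.545000) = 12.939029
  f(a) × f(c) < 0, new interval: [0.260000, 1.545000]
Iteration 2:
  c_2 = (0.260000 + 1.545000)/2 = 0.902500
  f(c_2) = f(0.902500) = 3.983611
  f(a) × f(c) < 0, new interval: [0.260000, 0.902500]
Iteration 3:
  c_3 = (0.260000 + 0.902500)/2 = 0.581250
  f(c_3) = f(0.581250) = 1.372431
  f(a) × f(c) < 0, new interval: [0.260000, 0.581250]
Iteration 4:
  c_4 = (0.260000 + 0.581250)/2 = 0.420625
  f(c_4) = f(0.420625) = 0.446445
  f(a) × f(c) < 0, new interval: [0.260000, 0.420625]
Iteration 5:
  c_5 = (0.260000 + 0.420625)/2 = 0.340313
  f(c_5) = f(0.340313) = 0.067475
  f(a) × f(c) < 0, new interval: [0.260000, 0.340313]
Iteration 6:
  c_6 = (0.260000 + 0.340313)/2 = 0.300156
  f(c_6) = f(0.300156) = -0.102364
  f(a) × f(c) ≥ 0, new interval: [0.300156, 0.340313]
Iteration 7:
  c_7 = (0.300156 + 0.340313)/2 = 0.320234
  f(c_7) = f(0.320234) = -0.019041
  f(a) × f(c) ≥ 0, new interval: [0.320234, 0.340313]

After 7 iteration(s), the approximation is c_7 = 0.320234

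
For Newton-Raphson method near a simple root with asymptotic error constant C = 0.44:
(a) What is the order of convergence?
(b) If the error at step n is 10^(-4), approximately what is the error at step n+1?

(a) Newton-Raphson has quadratic (order 2) convergence near simple roots.
    This means |e_{n+1}| ≈ C|e_n|².

(b) With |e_n| = 10^(-4) and C = 0.44:
    |e_{n+1}| ≈ 0.44 × (10^(-4))² = 0.44 × 10^(-8)

(a) 2 (quadratic); (b) |e_{n+1}| ≈ 4.400e-09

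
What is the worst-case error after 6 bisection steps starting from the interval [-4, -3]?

Bisection error bound: |error| ≤ (b-a)/2^n
|error| ≤ (-3 - (-4))/2^6 = 1/2^6
|error| ≤ 0.0156250000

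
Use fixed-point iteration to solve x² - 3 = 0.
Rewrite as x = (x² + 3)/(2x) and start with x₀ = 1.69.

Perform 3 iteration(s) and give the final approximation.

Equation: x² - 3 = 0
Fixed-point form: x = (x² + 3)/(2x)
x₀ = 1.69

x_1 = g(1.690000) = 1.732574
x_2 = g(1.732574) = 1.732051
x_3 = g(1.732051) = 1.732051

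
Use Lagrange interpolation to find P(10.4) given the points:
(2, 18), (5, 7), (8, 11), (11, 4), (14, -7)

Lagrange interpolation formula:
P(x) = Σ yᵢ × Lᵢ(x)
where Lᵢ(x) = Π_{j≠i} (x - xⱼ)/(xᵢ - xⱼ)

L_0(10.4) = (10.4 - 5)/(2 - 5) × (10.4 - 8)/(2 - 8) × (10.4 - 11)/(2 - 11) × (10.4 - 14)/(2 - 14) = 0.014400
L_1(10.4) = (10.4 - 2)/(5 - 2) × (10.4 - 8)/(5 - 8) × (10.4 - 11)/(5 - 11) × (10.4 - 14)/(5 - 14) = -0.089600
L_2(10.4) = (10.4 - 2)/(8 - 2) × (10.4 - 5)/(8 - 5) × (10.4 - 11)/(8 - 11) × (10.4 - 14)/(8 - 14) = 0.302400
L_3(10.4) = (10.4 - 2)/(11 - 2) × (10.4 - 5)/(11 - 5) × (10.4 - 8)/(11 - 8) × (10.4 - 14)/(11 - 14) = 0.806400
L_4(10.4) = (10.4 - 2)/(14 - 2) × (10.4 - 5)/(14 - 5) × (10.4 - 8)/(14 - 8) × (10.4 - 11)/(14 - 11) = -0.033600

P(10.4) = 18×L_0(10.4) + 7×L_1(10.4) + 11×L_2(10.4) + 4×L_3(10.4) + (-7)×L_4(10.4)
P(10.4) = 6.419200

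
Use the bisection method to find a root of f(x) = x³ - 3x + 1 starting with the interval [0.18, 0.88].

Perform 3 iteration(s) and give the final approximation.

f(x) = x³ - 3x + 1
Initial interval: [0.18, 0.88]

Iteration 1:
  c_1 = (0.180000 + 0.880000)/2 = 0.530000
  f(c_1) = f(0.530000) = -0.441123
  f(a) × f(c) < 0, new interval: [0.180000, 0.530000]
Iteration 2:
  c_2 = (0.180000 + 0.530000)/2 = 0.355000
  f(c_2) = f(0.355000) = -0.020261
  f(a) × f(c) < 0, new interval: [0.180000, 0.355000]
Iteration 3:
  c_3 = (0.180000 + 0.355000)/2 = 0.267500
  f(c_3) = f(0.267500) = 0.216641
  f(a) × f(c) ≥ 0, new interval: [0.267500, 0.355000]

After 3 iteration(s), the approximation is c_3 = 0.267500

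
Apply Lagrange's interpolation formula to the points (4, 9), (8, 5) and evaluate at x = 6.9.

Lagrange interpolation formula:
P(x) = Σ yᵢ × Lᵢ(x)
where Lᵢ(x) = Π_{j≠i} (x - xⱼ)/(xᵢ - xⱼ)

L_0(6.9) = (6.9 - 8)/(4 - 8) = 0.275000
L_1(6.9) = (6.9 - 4)/(8 - 4) = 0.725000

P(6.9) = 9×L_0(6.9) + 5×L_1(6.9)
P(6.9) = 6.100000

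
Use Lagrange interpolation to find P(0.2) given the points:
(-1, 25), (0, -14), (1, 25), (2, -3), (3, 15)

Lagrange interpolation formula:
P(x) = Σ yᵢ × Lᵢ(x)
where Lᵢ(x) = Π_{j≠i} (x - xⱼ)/(xᵢ - xⱼ)

L_0(0.2) = (0.2 - 0)/(-1 - 0) × (0.2 - 1)/(-1 - 1) × (0.2 - 2)/(-1 - 2) × (0.2 - 3)/(-1 - 3) = -0.033600
L_1(0.2) = (0.2 - (-1))/(0 - (-1)) × (0.2 - 1)/(0 - 1) × (0.2 - 2)/(0 - 2) × (0.2 - 3)/(0 - 3) = 0.806400
L_2(0.2) = (0.2 - (-1))/(1 - (-1)) × (0.2 - 0)/(1 - 0) × (0.2 - 2)/(1 - 2) × (0.2 - 3)/(1 - 3) = 0.302400
L_3(0.2) = (0.2 - (-1))/(2 - (-1)) × (0.2 - 0)/(2 - 0) × (0.2 - 1)/(2 - 1) × (0.2 - 3)/(2 - 3) = -0.089600
L_4(0.2) = (0.2 - (-1))/(3 - (-1)) × (0.2 - 0)/(3 - 0) × (0.2 - 1)/(3 - 1) × (0.2 - 2)/(3 - 2) = 0.014400

P(0.2) = 25×L_0(0.2) + (-14)×L_1(0.2) + 25×L_2(0.2) + (-3)×L_3(0.2) + 15×L_4(0.2)
P(0.2) = -4.084800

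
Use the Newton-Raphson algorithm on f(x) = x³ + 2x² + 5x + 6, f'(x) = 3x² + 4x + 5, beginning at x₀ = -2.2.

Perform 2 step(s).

f(x) = x³ + 2x² + 5x + 6
f'(x) = 3x² + 4x + 5
x₀ = -2.2

Newton-Raphson formula: x_{n+1} = x_n - f(x_n)/f'(x_n)

Iteration 1:
  f(-2.200000) = -5.968000
  f'(-2.200000) = 10.720000
  x_1 = -2.200000 - (-5.968000)/10.720000 = -1.643284
Iteration 2:
  f(-1.643284) = -1.253148
  f'(-1.643284) = 6.528008
  x_2 = -1.643284 - (-1.253148)/6.528008 = -1.451319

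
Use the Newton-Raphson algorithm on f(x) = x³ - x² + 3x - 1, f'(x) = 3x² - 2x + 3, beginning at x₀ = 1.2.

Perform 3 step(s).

f(x) = x³ - x² + 3x - 1
f'(x) = 3x² - 2x + 3
x₀ = 1.2

Newton-Raphson formula: x_{n+1} = x_n - f(x_n)/f'(x_n)

Iteration 1:
  f(1.200000) = 2.888000
  f'(1.200000) = 4.920000
  x_1 = 1.200000 - 2.888000/4.920000 = 0.613008
Iteration 2:
  f(0.613008) = 0.693601
  f'(0.613008) = 2.901321
  x_2 = 0.613008 - 0.693601/2.901321 = 0.373944
Iteration 3:
  f(0.373944) = 0.034289
  f'(0.373944) = 2.671614
  x_3 = 0.373944 - 0.034289/2.671614 = 0.361110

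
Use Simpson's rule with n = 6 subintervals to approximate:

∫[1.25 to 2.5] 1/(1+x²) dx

f(x) = 1/(1+x²)
a = 1.25, b = 2.5, n = 6
h = (b - a)/n = 0.208333

Simpson's rule: (h/3)[f(x₀) + 4f(x₁) + 2f(x₂) + ... + f(xₙ)]

x_0 = 1.2500, f(x_0) = 0.390244, coefficient = 1
x_1 = 1.4583, f(x_1) = 0.319822, coefficient = 4
x_2 = 1.6667, f(x_2) = 0.264706, coefficient = 2
x_3 = 1.8750, f(x_3) = 0.221453, coefficient = 4
x_4 = 2.0833, f(x_4) = 0.187256, coefficient = 2
x_5 = 2.2917, f(x_5) = 0.159956, coefficient = 4
x_6 = 2.5000, f(x_6) = 0.137931, coefficient = 1

I ≈ (0.208333/3) × 4.237024 = 0.294238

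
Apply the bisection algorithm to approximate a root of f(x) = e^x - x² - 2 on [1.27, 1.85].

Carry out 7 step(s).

f(x) = e^x - x² - 2
Initial interval: [1.27, 1.85]

Iteration 1:
  c_1 = (1.270000 + 1.850000)/2 = 1.560000
  f(c_1) = f(1.560000) = 0.325221
  f(a) × f(c) < 0, new interval: [1.270000, 1.560000]
Iteration 2:
  c_2 = (1.270000 + 1.560000)/2 = 1.415000
  f(c_2) = f(1.415000) = 0.114261
  f(a) × f(c) < 0, new interval: [1.270000, 1.415000]
Iteration 3:
  c_3 = (1.270000 + 1.415000)/2 = 1.342500
  f(c_3) = f(1.342500) = 0.026297
  f(a) × f(c) < 0, new interval: [1.270000, 1.342500]
Iteration 4:
  c_4 = (1.270000 + 1.342500)/2 = 1.306250
  f(c_4) = f(1.306250) = -0.013987
  f(a) × f(c) ≥ 0, new interval: [1.306250, 1.342500]
Iteration 5:
  c_5 = (1.306250 + 1.342500)/2 = 1.324375
  f(c_5) = f(1.324375) = 0.005866
  f(a) × f(c) < 0, new interval: [1.306250, 1.324375]
Iteration 6:
  c_6 = (1.306250 + 1.324375)/2 = 1.315312
  f(c_6) = f(1.315312) = -0.004132
  f(a) × f(c) ≥ 0, new interval: [1.315312, 1.324375]
Iteration 7:
  c_7 = (1.315312 + 1.324375)/2 = 1.319844
  f(c_7) = f(1.319844) = 0.000849
  f(a) × f(c) < 0, new interval: [1.315312, 1.319844]

After 7 iteration(s), the approximation is c_7 = 1.319844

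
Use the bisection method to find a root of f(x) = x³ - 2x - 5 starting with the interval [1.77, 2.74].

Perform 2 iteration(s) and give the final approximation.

f(x) = x³ - 2x - 5
Initial interval: [1.77, 2.74]

Iteration 1:
  c_1 = (1.770000 + 2.740000)/2 = 2.255000
  f(c_1) = f(2.255000) = 1.956731
  f(a) × f(c) < 0, new interval: [1.770000, 2.255000]
Iteration 2:
  c_2 = (1.770000 + 2.255000)/2 = 2.012500
  f(c_2) = f(2.012500) = -0.874061
  f(a) × f(c) ≥ 0, new interval: [2.012500, 2.255000]

After 2 iteration(s), the approximation is c_2 = 2.012500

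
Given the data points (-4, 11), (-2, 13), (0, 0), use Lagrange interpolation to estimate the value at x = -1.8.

Lagrange interpolation formula:
P(x) = Σ yᵢ × Lᵢ(x)
where Lᵢ(x) = Π_{j≠i} (x - xⱼ)/(xᵢ - xⱼ)

L_0(-1.8) = (-1.8 - (-2))/(-4 - (-2)) × (-1.8 - 0)/(-4 - 0) = -0.045000
L_1(-1.8) = (-1.8 - (-4))/(-2 - (-4)) × (-1.8 - 0)/(-2 - 0) = 0.990000
L_2(-1.8) = (-1.8 - (-4))/(0 - (-4)) × (-1.8 - (-2))/(0 - (-2)) = 0.055000

P(-1.8) = 11×L_0(-1.8) + 13×L_1(-1.8) + 0×L_2(-1.8)
P(-1.8) = 12.375000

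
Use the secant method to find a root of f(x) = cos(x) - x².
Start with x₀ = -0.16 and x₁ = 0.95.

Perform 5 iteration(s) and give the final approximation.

f(x) = cos(x) - x²
x₀ = -0.16, x₁ = 0.95

Secant formula: x_{n+1} = x_n - f(x_n)(x_n - x_{n-1})/(f(x_n) - f(x_{n-1}))

Iteration 1:
  f(-0.160000) = 0.961627
  f(0.950000) = -0.320817
  x_2 = 0.950000 - (-0.320817)×(0.950000 - (-0.160000))/(-0.320817 - 0.961627)
       = 0.672322
Iteration 2:
  f(0.950000) = -0.320817
  f(0.672322) = 0.330361
  x_3 = 0.672322 - 0.330361×(0.672322 - 0.950000)/(0.330361 - (-0.320817))
       = 0.813196
Iteration 3:
  f(0.672322) = 0.330361
  f(0.813196) = 0.025893
  x_4 = 0.813196 - 0.025893×(0.813196 - 0.672322)/(0.025893 - 0.330361)
       = 0.825176
Iteration 4:
  f(0.813196) = 0.025893
  f(0.825176) = -0.002488
  x_5 = 0.825176 - (-0.002488)×(0.825176 - 0.813196)/(-0.002488 - 0.025893)
       = 0.824126
Iteration 5:
  f(0.825176) = -0.002488
  f(0.824126) = 0.000015
  x_6 = 0.824126 - 0.000015×(0.824126 - 0.825176)/(0.000015 - (-0.002488))
       = 0.824132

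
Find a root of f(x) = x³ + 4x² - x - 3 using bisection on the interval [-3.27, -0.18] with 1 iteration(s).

f(x) = x³ + 4x² - x - 3
Initial interval: [-3.27, -0.18]

Iteration 1:
  c_1 = (-3.270000 + (-0.180000))/2 = -1.725000
  f(c_1) = f(-1.725000) = 5.494547
  f(a) × f(c) ≥ 0, new interval: [-1.725000, -0.180000]

After 1 iteration(s), the approximation is c_1 = -1.725000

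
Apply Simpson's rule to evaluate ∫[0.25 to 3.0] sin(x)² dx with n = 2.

f(x) = sin(x)²
a = 0.25, b = 3.0, n = 2
h = (b - a)/n = 1.375000

Simpson's rule: (h/3)[f(x₀) + 4f(x₁) + 2f(x₂) + ... + f(xₙ)]

x_0 = 0.2500, f(x_0) = 0.061209, coefficient = 1
x_1 = 1.6250, f(x_1) = 0.997065, coefficient = 4
x_2 = 3.0000, f(x_2) = 0.019915, coefficient = 1

I ≈ (1.375000/3) × 4.069383 = 1.865134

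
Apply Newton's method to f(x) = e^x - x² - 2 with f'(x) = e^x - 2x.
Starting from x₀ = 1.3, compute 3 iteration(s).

f(x) = e^x - x² - 2
f'(x) = e^x - 2x
x₀ = 1.3

Newton-Raphson formula: x_{n+1} = x_n - f(x_n)/f'(x_n)

Iteration 1:
  f(1.300000) = -0.020703
  f'(1.300000) = 1.069297
  x_1 = 1.300000 - (-0.020703)/1.069297 = 1.319362
Iteration 2:
  f(1.319362) = 0.000317
  f'(1.319362) = 1.102309
  x_2 = 1.319362 - 0.000317/1.102309 = 1.319074
Iteration 3:
  f(1.319074) = 0.000000
  f'(1.319074) = 1.101808
  x_3 = 1.319074 - 0.000000/1.101808 = 1.319074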